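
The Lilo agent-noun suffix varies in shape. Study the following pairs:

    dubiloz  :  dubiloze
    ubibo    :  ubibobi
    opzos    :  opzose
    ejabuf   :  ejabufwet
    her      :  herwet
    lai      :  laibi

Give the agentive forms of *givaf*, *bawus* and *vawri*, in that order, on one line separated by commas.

givafwet, bawuse, vawribi

The alternation tracks the final sound of the stem — -e when the stem ends in a sibilant (*dubiloz*, *opzos*); -wet when the stem ends in a non-sibilant consonant (*ejabuf*, *her*); -bi when the stem ends in a vowel (*ubibo*, *lai*).
*givaf*: final sound = /f/, a non-sibilant consonant → -wet → *givafwet*.
The final sound of *bawus* is /s/, which is a sibilant, so the suffix is -e, giving *bawuse*.
*vawri* — final sound /i/ (a vowel) → -bi → *vawribi*.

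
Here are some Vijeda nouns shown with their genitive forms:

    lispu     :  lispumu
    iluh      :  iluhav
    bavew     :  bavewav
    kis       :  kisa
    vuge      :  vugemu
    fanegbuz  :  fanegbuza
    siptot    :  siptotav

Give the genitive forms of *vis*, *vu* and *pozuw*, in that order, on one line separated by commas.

visa, vumu, pozuwav

Looking at the final sound of each stem: -a when the stem ends in a sibilant (*kis*, *fanegbuz*); -av when the stem ends in a non-sibilant consonant (*iluh*, *bavew*, *siptot*); -mu when the stem ends in a vowel (*lispu*, *vuge*).
The final sound of *vis* is /s/, which is a sibilant, so the suffix is -a, giving *visa*.
The final sound of *vu* is /u/, which is a vowel, so the suffix is -mu, giving *vumu*.
*pozuw* — final sound /w/ (a non-sibilant consonant) → -av → *pozuwav*.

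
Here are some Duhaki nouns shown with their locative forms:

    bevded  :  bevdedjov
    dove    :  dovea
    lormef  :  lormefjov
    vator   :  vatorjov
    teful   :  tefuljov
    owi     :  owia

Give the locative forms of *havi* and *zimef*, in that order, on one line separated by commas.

The pattern is consonant vs. vowel: -jov when the stem ends in a consonant (*bevded*, *lormef*, *vator*, *teful*); -a when the stem ends in a vowel (*dove*, *owi*).
Since the final sound of *havi* is /i/ (a vowel), it takes -a, giving *havia*.
Since the final sound of *zimef* is /f/ (a consonant), it takes -jov, giving *zimefjov*.

havia, zimefjov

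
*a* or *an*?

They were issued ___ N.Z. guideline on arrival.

an

The indefinite article is chosen by the initial *sound* of the following word, not its spelling.
The initialism *N.Z.* is read letter by letter; the first letter, N, is pronounced /ɛn/, which begins with a vowel sound.
So the article is *an*: They were issued an N.Z. guideline on arrival.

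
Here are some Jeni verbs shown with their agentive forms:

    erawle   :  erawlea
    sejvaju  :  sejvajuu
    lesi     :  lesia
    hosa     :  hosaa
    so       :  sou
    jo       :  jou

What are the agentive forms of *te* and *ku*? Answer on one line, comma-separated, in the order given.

The suffix is conditioned by the last vowel: -u when the last vowel of the stem is a rounded vowel (*sejvaju*, *so*, *jo*); -a when the last vowel of the stem is an unrounded vowel (*erawle*, *lesi*, *hosa*).
*te* — last vowel /e/ (an unrounded vowel) → -a → *tea*.
The last vowel of *ku* is /u/, which is a rounded vowel, so the suffix is -u, giving *kuu*.

tea, kuu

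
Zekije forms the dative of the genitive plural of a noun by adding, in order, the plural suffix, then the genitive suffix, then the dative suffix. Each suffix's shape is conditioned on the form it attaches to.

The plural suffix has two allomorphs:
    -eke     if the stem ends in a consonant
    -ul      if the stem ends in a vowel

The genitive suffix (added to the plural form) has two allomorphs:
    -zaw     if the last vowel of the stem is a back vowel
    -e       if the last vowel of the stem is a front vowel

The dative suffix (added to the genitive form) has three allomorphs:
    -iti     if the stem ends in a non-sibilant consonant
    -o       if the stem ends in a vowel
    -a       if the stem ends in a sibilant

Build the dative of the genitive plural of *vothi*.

*vothi* — final sound /i/ (a vowel) → -ul → *vothiul*.
The plural form *vothiul* — last vowel /u/ (a back vowel) → -zaw → *vothiulzaw*.
The genitive form *vothiulzaw* — final sound /w/ (a non-sibilant consonant) → -iti → *vothiulzawiti*.

vothiulzawiti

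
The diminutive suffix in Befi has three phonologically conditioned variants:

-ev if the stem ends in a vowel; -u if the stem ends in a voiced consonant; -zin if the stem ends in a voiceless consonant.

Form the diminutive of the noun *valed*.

valedu

*valed*: final sound = /d/, a voiced consonant → -u → *valedu*.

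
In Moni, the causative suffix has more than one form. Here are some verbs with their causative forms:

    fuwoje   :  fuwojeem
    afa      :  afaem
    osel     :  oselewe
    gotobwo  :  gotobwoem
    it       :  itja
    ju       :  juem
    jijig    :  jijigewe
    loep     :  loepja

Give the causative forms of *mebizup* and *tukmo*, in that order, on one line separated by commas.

mebizupja, tukmoem

Looking at the final sound of each stem: -ja when the stem ends in a voiceless consonant (*it*, *loep*); -ewe when the stem ends in a voiced consonant (*osel*, *jijig*); -em when the stem ends in a vowel (*fuwoje*, *afa*, *gotobwo*, *ju*).
*mebizup*: final sound = /p/, a voiceless consonant → -ja → *mebizupja*.
Since the final sound of *tukmo* is /o/ (a vowel), it takes -em, giving *tukmoem*.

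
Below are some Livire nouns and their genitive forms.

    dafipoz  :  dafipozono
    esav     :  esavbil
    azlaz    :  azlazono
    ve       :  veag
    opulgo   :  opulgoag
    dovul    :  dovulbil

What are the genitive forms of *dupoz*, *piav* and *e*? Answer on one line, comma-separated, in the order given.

Looking at the final sound of each stem: -ono when the stem ends in a sibilant (*dafipoz*, *azlaz*); -bil when the stem ends in a non-sibilant consonant (*esav*, *dovul*); -ag when the stem ends in a vowel (*ve*, *opulgo*).
*dupoz*: final sound = /z/, a sibilant → -ono → *dupozono*.
*piav*: final sound = /v/, a non-sibilant consonant → -bil → *piavbil*.
*e* — final sound /e/ (a vowel) → -ag → *eag*.

dupozono, piavbil, eag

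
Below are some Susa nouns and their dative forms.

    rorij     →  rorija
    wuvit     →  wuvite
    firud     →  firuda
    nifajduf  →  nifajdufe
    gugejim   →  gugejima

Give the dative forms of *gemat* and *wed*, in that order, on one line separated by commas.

gemate, weda

The pattern is voicing of the final consonant: -e when the stem ends in a voiceless consonant (*wuvit*, *nifajduf*); -a when the stem ends in a voiced consonant (*rorij*, *firud*, *gugejim*).
The final consonant of *gemat* is /t/, which is voiceless, so the suffix is -e, giving *gemate*.
*wed* — final consonant /d/ (voiced) → -a → *weda*.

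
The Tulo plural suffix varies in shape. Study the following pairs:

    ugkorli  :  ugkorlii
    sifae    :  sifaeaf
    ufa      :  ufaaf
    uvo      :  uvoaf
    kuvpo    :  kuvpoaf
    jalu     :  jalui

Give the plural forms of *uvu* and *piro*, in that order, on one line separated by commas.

uvui, piroaf

Looking at the last vowel of each stem: -i when the last vowel of the stem is a high vowel (*ugkorli*, *jalu*); -af when the last vowel of the stem is a non-high vowel (*sifae*, *ufa*, *uvo*, *kuvpo*).
The last vowel of *uvu* is /u/, which is a high vowel, so the suffix is -i, giving *uvui*.
Since the last vowel of *piro* is /o/ (a non-high vowel), it takes -af, giving *piroaf*.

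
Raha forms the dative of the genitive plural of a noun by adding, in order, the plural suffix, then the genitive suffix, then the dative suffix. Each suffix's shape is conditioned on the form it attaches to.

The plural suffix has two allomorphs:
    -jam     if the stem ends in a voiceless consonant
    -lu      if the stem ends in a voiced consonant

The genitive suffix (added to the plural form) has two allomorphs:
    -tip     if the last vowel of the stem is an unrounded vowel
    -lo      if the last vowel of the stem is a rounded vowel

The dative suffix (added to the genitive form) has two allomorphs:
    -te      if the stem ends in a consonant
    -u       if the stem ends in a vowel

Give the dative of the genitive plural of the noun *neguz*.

neguzlulou

The final consonant of *neguz* is /z/, which is voiced, so the plural suffix is -lu, giving *neguzlu*.
The plural form *neguzlu*: last vowel = /u/, a rounded vowel → -lo → *neguzlulo*.
The genitive form *neguzlulo* — final sound /o/ (a vowel) → -u → *neguzlulou*.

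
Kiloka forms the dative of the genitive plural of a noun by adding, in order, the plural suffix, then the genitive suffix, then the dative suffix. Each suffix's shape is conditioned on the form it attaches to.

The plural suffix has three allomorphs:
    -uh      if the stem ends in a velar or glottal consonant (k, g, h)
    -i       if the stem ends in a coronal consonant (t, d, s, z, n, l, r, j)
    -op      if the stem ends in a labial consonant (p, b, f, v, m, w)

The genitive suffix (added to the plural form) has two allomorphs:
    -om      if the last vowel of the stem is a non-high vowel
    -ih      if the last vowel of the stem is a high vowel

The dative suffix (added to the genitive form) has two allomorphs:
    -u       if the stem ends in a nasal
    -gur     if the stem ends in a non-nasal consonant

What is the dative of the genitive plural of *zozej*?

zozejiihgur

*zozej* — final consonant /j/ (coronal) → -i → *zozeji*.
The plural form *zozeji* — last vowel /i/ (a high vowel) → -ih → *zozejiih*.
The genitive form *zozejiih*: final consonant = /h/, non-nasal → -gur → *zozejiihgur*.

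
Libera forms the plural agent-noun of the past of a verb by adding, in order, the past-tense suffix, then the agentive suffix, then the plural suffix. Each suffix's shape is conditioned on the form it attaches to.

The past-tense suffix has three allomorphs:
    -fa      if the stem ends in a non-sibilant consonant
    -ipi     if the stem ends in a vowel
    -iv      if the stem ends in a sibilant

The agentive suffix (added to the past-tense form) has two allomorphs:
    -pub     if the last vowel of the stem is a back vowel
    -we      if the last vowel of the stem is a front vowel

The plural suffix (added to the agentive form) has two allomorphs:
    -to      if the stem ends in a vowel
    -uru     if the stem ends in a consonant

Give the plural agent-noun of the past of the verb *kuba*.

kubaipiweto

*kuba* — final sound /a/ (a vowel) → -ipi → *kubaipi*.
The past-tense form *kubaipi*: last vowel = /i/, a front vowel → -we → *kubaipiwe*.
Since the final sound of the agentive form *kubaipiwe* is /e/ (a vowel), it takes -to, giving *kubaipiweto*.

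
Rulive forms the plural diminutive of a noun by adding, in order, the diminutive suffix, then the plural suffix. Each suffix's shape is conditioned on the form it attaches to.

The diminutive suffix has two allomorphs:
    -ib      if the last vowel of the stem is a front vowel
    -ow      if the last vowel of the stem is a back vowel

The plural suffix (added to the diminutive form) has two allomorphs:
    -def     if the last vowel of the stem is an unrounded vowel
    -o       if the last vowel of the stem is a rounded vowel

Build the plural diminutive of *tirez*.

The last vowel of *tirez* is /e/, which is a front vowel, so the diminutive suffix is -ib, giving *tirezib*.
The diminutive form *tirezib*: last vowel = /i/, an unrounded vowel → -def → *tirezibdef*.

tirezibdef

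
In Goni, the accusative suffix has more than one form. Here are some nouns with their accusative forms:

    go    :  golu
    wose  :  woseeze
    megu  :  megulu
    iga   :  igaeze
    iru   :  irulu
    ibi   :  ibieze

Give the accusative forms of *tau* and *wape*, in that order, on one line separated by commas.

taulu, wapeeze

The alternation tracks the last vowel of the stem — -lu when the last vowel of the stem is a rounded vowel (*go*, *megu*, *iru*); -eze when the last vowel of the stem is an unrounded vowel (*wose*, *iga*, *ibi*).
*tau* — last vowel /u/ (a rounded vowel) → -lu → *taulu*.
*wape*: last vowel = /e/, an unrounded vowel → -eze → *wapeeze*.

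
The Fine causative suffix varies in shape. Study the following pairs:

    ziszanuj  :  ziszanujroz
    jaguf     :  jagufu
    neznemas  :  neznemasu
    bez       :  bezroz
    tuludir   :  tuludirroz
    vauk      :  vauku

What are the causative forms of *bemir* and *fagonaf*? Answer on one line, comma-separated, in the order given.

bemirroz, fagonafu

Looking at the final consonant of each stem: -u when the stem ends in a voiceless consonant (*jaguf*, *neznemas*, *vauk*); -roz when the stem ends in a voiced consonant (*ziszanuj*, *bez*, *tuludir*).
Since the final consonant of *bemir* is /r/ (voiced), it takes -roz, giving *bemirroz*.
The final consonant of *fagonaf* is /f/, which is voiceless, so the suffix is -u, giving *fagonafu*.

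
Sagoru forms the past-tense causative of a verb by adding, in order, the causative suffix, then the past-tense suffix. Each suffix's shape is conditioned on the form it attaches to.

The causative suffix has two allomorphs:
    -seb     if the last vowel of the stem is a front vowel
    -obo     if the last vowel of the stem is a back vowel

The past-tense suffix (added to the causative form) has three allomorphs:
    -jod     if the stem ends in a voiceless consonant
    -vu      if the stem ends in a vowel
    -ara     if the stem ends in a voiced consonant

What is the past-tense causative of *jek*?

*jek*: last vowel = /e/, a front vowel → -seb → *jekseb*.
Since the final sound of the causative form *jekseb* is /b/ (a voiced consonant), it takes -ara, giving *jeksebara*.

jeksebara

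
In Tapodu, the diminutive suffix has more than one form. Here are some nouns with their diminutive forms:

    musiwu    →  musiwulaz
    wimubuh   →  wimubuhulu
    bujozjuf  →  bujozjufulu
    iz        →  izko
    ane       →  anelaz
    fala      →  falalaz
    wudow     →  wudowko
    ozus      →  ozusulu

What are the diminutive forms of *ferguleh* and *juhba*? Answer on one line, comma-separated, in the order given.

Looking at the final sound of each stem: -ulu when the stem ends in a voiceless consonant (*wimubuh*, *bujozjuf*, *ozus*); -ko when the stem ends in a voiced consonant (*iz*, *wudow*); -laz when the stem ends in a vowel (*musiwu*, *ane*, *fala*).
Since the final sound of *ferguleh* is /h/ (a voiceless consonant), it takes -ulu, giving *fergulehulu*.
*juhba*: final sound = /a/, a vowel → -laz → *juhbalaz*.

fergulehulu, juhbalaz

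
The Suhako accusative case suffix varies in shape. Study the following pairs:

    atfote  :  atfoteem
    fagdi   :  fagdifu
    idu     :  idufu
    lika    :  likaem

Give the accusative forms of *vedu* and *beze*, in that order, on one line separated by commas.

The suffix is conditioned by the last vowel: -fu when the last vowel of the stem is a high vowel (*fagdi*, *idu*); -em when the last vowel of the stem is a non-high vowel (*atfote*, *lika*).
*vedu* — last vowel /u/ (a high vowel) → -fu → *vedufu*.
Since the last vowel of *beze* is /e/ (a non-high vowel), it takes -em, giving *bezeem*.

vedufu, bezeem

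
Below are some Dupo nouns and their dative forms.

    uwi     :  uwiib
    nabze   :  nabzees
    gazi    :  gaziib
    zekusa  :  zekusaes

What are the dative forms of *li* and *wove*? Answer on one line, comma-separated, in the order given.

liib, wovees

Looking at the last vowel of each stem: -ib when the last vowel of the stem is a high vowel (*uwi*, *gazi*); -es when the last vowel of the stem is a non-high vowel (*nabze*, *zekusa*).
Since the last vowel of *li* is /i/ (a high vowel), it takes -ib, giving *liib*.
*wove* — last vowel /e/ (a non-high vowel) → -es → *wovees*.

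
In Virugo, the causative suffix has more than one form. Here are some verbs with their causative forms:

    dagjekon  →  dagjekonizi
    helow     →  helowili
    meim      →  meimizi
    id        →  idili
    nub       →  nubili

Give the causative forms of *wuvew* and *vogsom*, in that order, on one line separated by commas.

The alternation tracks the final consonant of the stem — -izi when the stem ends in a nasal (*dagjekon*, *meim*); -ili when the stem ends in a non-nasal consonant (*helow*, *id*, *nub*).
*wuvew* — final consonant /w/ (non-nasal) → -ili → *wuvewili*.
*vogsom* — final consonant /m/ (a nasal) → -izi → *vogsomizi*.

wuvewili, vogsomizi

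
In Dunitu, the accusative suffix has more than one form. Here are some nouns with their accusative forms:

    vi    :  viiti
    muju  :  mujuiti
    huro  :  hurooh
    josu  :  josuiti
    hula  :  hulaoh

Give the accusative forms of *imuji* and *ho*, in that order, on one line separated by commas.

imujiiti, hooh

The pattern is height harmony: -iti when the last vowel of the stem is a high vowel (*vi*, *muju*, *josu*); -oh when the last vowel of the stem is a non-high vowel (*huro*, *hula*).
*imuji*: last vowel = /i/, a high vowel → -iti → *imujiiti*.
*ho* — last vowel /o/ (a non-high vowel) → -oh → *hooh*.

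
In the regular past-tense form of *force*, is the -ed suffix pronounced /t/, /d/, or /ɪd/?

The stem *force* ends in a voiceless consonant other than /t/.
The -ed suffix is realized as /ɪd/ after /t, d/; as /t/ after other voiceless consonants; and as /d/ after other voiced sounds.
So -ed on *force* is pronounced /t/.

/t/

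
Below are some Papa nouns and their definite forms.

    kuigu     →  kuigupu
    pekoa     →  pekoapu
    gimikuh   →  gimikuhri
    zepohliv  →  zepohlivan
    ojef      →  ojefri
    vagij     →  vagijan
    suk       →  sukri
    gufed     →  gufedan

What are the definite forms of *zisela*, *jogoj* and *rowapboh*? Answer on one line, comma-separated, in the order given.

Looking at the final sound of each stem: -ri when the stem ends in a voiceless consonant (*gimikuh*, *ojef*, *suk*); -an when the stem ends in a voiced consonant (*zepohliv*, *vagij*, *gufed*); -pu when the stem ends in a vowel (*kuigu*, *pekoa*).
Since the final sound of *zisela* is /a/ (a vowel), it takes -pu, giving *ziselapu*.
The final sound of *jogoj* is /j/, which is a voiced consonant, so the suffix is -an, giving *jogojan*.
*rowapboh* — final sound /h/ (a voiceless consonant) → -ri → *rowapbohri*.

ziselapu, jogojan, rowapbohri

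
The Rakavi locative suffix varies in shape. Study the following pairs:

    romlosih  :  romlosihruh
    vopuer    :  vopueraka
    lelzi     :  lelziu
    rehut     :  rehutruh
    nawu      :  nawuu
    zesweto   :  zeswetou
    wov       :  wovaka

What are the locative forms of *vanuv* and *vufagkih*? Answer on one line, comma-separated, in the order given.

The suffix is conditioned by the final sound: -ruh when the stem ends in a voiceless consonant (*romlosih*, *rehut*); -aka when the stem ends in a voiced consonant (*vopuer*, *wov*); -u when the stem ends in a vowel (*lelzi*, *nawu*, *zesweto*).
Since the final sound of *vanuv* is /v/ (a voiced consonant), it takes -aka, giving *vanuvaka*.
*vufagkih* — final sound /h/ (a voiceless consonant) → -ruh → *vufagkihruh*.

vanuvaka, vufagkihruh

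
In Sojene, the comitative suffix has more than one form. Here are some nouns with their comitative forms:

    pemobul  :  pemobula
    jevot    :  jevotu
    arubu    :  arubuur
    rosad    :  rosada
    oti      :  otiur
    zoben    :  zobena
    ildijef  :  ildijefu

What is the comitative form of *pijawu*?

pijawuur

The alternation tracks the final sound of the stem — -u when the stem ends in a voiceless consonant (*jevot*, *ildijef*); -a when the stem ends in a voiced consonant (*pemobul*, *rosad*, *zoben*); -ur when the stem ends in a vowel (*arubu*, *oti*).
*pijawu*: final sound = /u/, a vowel → -ur → *pijawuur*.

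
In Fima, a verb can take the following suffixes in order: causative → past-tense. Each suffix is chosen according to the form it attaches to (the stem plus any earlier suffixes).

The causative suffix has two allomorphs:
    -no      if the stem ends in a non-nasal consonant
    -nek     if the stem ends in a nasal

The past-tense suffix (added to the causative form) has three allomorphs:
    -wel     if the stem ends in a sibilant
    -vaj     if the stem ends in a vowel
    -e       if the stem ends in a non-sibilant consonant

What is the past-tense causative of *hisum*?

*hisum*: final consonant = /m/, a nasal → -nek → *hisumnek*.
The final sound of the causative form *hisumnek* is /k/, which is a non-sibilant consonant, so the past-tense suffix is -e, giving *hisumneke*.

hisumneke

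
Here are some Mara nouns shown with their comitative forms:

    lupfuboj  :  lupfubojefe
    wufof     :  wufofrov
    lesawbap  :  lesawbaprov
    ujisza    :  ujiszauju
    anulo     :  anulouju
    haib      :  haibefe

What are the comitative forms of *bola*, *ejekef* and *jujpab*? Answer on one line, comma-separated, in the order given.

The suffix is conditioned by the final sound: -rov when the stem ends in a voiceless consonant (*wufof*, *lesawbap*); -efe when the stem ends in a voiced consonant (*lupfuboj*, *haib*); -uju when the stem ends in a vowel (*ujisza*, *anulo*).
The final sound of *bola* is /a/, which is a vowel, so the suffix is -uju, giving *bolauju*.
*ejekef* — final sound /f/ (a voiceless consonant) → -rov → *ejekefrov*.
*jujpab* — final sound /b/ (a voiced consonant) → -efe → *jujpabefe*.

bolauju, ejekefrov, jujpabefe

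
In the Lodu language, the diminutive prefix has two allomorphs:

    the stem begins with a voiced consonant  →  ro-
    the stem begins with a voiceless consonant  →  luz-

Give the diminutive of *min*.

*min*: first consonant = /m/, voiced → ro- → *romin*.

romin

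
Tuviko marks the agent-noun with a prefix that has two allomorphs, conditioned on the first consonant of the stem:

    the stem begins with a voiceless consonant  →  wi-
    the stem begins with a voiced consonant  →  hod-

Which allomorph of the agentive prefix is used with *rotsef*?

hod-

*rotsef* — first consonant /r/ (voiced) → hod-.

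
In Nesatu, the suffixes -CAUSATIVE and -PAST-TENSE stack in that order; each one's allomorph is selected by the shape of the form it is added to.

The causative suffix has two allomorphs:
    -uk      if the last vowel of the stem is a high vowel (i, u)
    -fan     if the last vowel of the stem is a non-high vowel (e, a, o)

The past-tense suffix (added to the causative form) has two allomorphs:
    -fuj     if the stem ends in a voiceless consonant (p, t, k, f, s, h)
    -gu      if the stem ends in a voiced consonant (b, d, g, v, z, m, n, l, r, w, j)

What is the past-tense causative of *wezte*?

weztefangu

The last vowel of *wezte* is /e/, which is a non-high vowel, so the causative suffix is -fan, giving *weztefan*.
The causative form *weztefan* — final consonant /n/ (voiced) → -gu → *weztefangu*.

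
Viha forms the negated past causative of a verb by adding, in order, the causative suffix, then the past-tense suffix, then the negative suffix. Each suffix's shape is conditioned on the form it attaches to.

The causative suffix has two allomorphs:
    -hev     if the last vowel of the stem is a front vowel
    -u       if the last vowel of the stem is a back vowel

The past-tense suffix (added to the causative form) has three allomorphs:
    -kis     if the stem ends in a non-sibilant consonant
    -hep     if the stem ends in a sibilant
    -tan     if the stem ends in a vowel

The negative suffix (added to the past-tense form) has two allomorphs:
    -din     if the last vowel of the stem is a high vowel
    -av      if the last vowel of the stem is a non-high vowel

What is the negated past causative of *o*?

outanav

The last vowel of *o* is /o/, which is a back vowel, so the causative suffix is -u, giving *ou*.
The final sound of the causative form *ou* is /u/, which is a vowel, so the past-tense suffix is -tan, giving *outan*.
The past-tense form *outan*: last vowel = /a/, a non-high vowel → -av → *outanav*.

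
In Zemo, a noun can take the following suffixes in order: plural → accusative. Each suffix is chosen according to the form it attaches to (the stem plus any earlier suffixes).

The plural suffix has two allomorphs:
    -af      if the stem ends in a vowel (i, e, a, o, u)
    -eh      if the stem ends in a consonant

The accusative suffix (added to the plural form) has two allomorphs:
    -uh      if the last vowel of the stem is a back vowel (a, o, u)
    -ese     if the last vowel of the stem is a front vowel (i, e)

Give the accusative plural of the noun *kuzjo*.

kuzjoafuh

The final sound of *kuzjo* is /o/, which is a vowel, so the plural suffix is -af, giving *kuzjoaf*.
The plural form *kuzjoaf*: last vowel = /a/, a back vowel → -uh → *kuzjoafuh*.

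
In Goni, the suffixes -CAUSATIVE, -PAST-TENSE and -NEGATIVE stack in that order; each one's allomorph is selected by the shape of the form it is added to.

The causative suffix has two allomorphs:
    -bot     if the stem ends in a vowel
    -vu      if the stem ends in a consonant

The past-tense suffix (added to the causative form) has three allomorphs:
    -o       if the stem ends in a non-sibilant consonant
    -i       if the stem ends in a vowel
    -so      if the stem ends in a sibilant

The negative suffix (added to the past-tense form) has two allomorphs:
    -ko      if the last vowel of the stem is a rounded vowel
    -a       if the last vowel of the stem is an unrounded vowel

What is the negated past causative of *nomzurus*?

nomzurusvuia

The final sound of *nomzurus* is /s/, which is a consonant, so the causative suffix is -vu, giving *nomzurusvu*.
The causative form *nomzurusvu* — final sound /u/ (a vowel) → -i → *nomzurusvui*.
The past-tense form *nomzurusvui* — last vowel /i/ (an unrounded vowel) → -a → *nomzurusvuia*.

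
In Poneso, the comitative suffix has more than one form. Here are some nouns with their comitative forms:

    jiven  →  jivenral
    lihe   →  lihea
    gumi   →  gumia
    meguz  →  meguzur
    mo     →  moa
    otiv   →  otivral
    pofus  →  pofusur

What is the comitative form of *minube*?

The alternation tracks the final sound of the stem — -ur when the stem ends in a sibilant (*meguz*, *pofus*); -ral when the stem ends in a non-sibilant consonant (*jiven*, *otiv*); -a when the stem ends in a vowel (*lihe*, *gumi*, *mo*).
Since the final sound of *minube* is /e/ (a vowel), it takes -a, giving *minubea*.

minubea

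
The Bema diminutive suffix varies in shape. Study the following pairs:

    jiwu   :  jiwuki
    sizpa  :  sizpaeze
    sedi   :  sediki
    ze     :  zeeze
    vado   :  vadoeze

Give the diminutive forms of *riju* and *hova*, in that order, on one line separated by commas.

Looking at the last vowel of each stem: -ki when the last vowel of the stem is a high vowel (*jiwu*, *sedi*); -eze when the last vowel of the stem is a non-high vowel (*sizpa*, *ze*, *vado*).
*riju* — last vowel /u/ (a high vowel) → -ki → *rijuki*.
*hova*: last vowel = /a/, a non-high vowel → -eze → *hovaeze*.

rijuki, hovaeze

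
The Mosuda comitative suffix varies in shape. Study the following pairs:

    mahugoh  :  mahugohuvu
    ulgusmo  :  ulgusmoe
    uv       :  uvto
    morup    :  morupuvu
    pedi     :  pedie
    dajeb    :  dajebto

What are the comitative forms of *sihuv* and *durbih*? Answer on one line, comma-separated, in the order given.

The suffix is conditioned by the final sound: -uvu when the stem ends in a voiceless consonant (*mahugoh*, *morup*); -to when the stem ends in a voiced consonant (*uv*, *dajeb*); -e when the stem ends in a vowel (*ulgusmo*, *pedi*).
Since the final sound of *sihuv* is /v/ (a voiced consonant), it takes -to, giving *sihuvto*.
*durbih*: final sound = /h/, a voiceless consonant → -uvu → *durbihuvu*.

sihuvto, durbihuvu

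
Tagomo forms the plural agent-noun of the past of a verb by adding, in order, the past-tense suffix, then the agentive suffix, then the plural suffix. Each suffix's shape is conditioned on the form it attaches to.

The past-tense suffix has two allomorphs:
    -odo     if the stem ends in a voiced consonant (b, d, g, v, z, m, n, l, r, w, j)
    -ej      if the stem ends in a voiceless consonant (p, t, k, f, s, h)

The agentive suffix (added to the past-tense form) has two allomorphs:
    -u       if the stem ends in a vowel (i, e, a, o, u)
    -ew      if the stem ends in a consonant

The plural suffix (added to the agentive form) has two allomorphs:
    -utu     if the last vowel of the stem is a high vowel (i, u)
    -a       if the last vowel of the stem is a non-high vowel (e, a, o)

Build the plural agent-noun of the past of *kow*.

*kow* — final consonant /w/ (voiced) → -odo → *kowodo*.
Since the final sound of the past-tense form *kowodo* is /o/ (a vowel), it takes -u, giving *kowodou*.
Since the last vowel of the agentive form *kowodou* is /u/ (a high vowel), it takes -utu, giving *kowodouutu*.

kowodouutu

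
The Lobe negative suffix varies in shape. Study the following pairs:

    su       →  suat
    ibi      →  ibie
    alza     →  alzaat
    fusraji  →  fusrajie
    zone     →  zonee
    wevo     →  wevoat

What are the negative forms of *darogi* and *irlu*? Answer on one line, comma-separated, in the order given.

darogie, irluat

The pattern is front/back vowel harmony: -e when the last vowel of the stem is a front vowel (*ibi*, *fusraji*, *zone*); -at when the last vowel of the stem is a back vowel (*su*, *alza*, *wevo*).
*darogi*: last vowel = /i/, a front vowel → -e → *darogie*.
*irlu* — last vowel /u/ (a back vowel) → -at → *irluat*.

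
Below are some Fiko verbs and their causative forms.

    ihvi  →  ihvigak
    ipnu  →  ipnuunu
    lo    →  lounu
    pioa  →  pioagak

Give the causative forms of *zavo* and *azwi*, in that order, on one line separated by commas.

The pattern is rounding harmony: -unu when the last vowel of the stem is a rounded vowel (*ipnu*, *lo*); -gak when the last vowel of the stem is an unrounded vowel (*ihvi*, *pioa*).
The last vowel of *zavo* is /o/, which is a rounded vowel, so the suffix is -unu, giving *zavounu*.
Since the last vowel of *azwi* is /i/ (an unrounded vowel), it takes -gak, giving *azwigak*.

zavounu, azwigak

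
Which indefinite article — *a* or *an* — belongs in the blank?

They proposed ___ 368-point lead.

The indefinite article is chosen by the initial *sound* of the following word, not its spelling.
The number *368* is spoken "three hundred …", beginning with /θriː/ — a consonant sound.
So the article is *a*: They proposed a 368-point lead.

a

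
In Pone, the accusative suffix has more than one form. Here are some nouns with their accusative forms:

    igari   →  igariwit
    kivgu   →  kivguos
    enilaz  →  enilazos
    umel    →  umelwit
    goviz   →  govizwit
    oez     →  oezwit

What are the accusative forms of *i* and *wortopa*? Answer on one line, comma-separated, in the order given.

iwit, wortopaos

The alternation tracks the last vowel of the stem — -wit when the last vowel of the stem is a front vowel (*igari*, *umel*, *goviz*, *oez*); -os when the last vowel of the stem is a back vowel (*kivgu*, *enilaz*).
Since the last vowel of *i* is /i/ (a front vowel), it takes -wit, giving *iwit*.
*wortopa* — last vowel /a/ (a back vowel) → -os → *wortopaos*.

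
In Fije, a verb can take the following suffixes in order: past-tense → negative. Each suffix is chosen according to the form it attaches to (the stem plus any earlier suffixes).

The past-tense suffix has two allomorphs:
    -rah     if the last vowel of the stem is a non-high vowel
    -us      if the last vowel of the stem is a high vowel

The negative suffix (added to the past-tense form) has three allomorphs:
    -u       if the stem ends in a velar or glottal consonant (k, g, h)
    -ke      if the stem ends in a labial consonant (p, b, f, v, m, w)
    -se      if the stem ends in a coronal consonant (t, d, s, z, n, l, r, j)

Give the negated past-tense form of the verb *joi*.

joiusse

The last vowel of *joi* is /i/, which is a high vowel, so the past-tense suffix is -us, giving *joius*.
The final consonant of the past-tense form *joius* is /s/, which is coronal, so the negative suffix is -se, giving *joiusse*.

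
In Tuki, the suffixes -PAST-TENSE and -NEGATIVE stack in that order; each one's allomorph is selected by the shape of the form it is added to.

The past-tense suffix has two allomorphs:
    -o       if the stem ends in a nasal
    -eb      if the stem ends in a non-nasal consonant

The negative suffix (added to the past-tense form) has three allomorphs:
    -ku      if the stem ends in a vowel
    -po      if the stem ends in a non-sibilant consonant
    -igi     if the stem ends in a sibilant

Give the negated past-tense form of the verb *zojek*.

*zojek*: final consonant = /k/, non-nasal → -eb → *zojekeb*.
The final sound of the past-tense form *zojekeb* is /b/, which is a non-sibilant consonant, so the negative suffix is -po, giving *zojekebpo*.

zojekebpo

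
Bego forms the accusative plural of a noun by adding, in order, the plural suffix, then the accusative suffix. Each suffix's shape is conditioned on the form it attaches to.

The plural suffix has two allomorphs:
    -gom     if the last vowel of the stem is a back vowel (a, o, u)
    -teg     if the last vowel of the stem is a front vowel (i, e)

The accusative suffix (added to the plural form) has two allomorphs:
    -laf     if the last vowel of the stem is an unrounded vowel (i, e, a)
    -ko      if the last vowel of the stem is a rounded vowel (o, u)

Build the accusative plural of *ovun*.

*ovun* — last vowel /u/ (a back vowel) → -gom → *ovungom*.
Since the last vowel of the plural form *ovungom* is /o/ (a rounded vowel), it takes -ko, giving *ovungomko*.

ovungomko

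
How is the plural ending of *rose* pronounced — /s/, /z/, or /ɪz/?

The stem *rose* ends in a sibilant (/s, z, ʃ, ʒ, tʃ, dʒ/).
The plural suffix surfaces as /ɪz/ after sibilants, /s/ after other voiceless consonants, and /z/ after other voiced sounds.
So the plural -s on *rose* is pronounced /ɪz/.

/ɪz/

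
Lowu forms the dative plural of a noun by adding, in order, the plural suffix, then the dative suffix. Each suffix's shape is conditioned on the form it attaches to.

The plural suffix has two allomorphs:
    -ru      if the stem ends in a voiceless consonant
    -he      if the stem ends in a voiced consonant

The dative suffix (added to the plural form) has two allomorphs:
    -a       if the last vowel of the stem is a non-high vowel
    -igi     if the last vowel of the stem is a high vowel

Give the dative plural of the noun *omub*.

omubhea

Since the final consonant of *omub* is /b/ (voiced), it takes -he, giving *omubhe*.
The plural form *omubhe* — last vowel /e/ (a non-high vowel) → -a → *omubhea*.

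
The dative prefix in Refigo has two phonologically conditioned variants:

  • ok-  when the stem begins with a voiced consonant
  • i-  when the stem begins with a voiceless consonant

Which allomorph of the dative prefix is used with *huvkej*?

*huvkej* — first consonant /h/ (voiceless) → i-.

i-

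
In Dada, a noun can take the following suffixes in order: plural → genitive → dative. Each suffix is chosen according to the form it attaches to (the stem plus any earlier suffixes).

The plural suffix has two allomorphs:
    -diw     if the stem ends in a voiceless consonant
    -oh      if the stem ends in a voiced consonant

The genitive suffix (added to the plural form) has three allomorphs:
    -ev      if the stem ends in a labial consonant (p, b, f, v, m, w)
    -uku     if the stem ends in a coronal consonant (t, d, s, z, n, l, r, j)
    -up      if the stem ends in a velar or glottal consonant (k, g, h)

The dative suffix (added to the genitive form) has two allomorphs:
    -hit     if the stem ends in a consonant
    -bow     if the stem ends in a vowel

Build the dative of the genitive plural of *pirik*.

pirikdiwevhit

The final consonant of *pirik* is /k/, which is voiceless, so the plural suffix is -diw, giving *pirikdiw*.
The plural form *pirikdiw* — final consonant /w/ (labial) → -ev → *pirikdiwev*.
Since the final sound of the genitive form *pirikdiwev* is /v/ (a consonant), it takes -hit, giving *pirikdiwevhit*.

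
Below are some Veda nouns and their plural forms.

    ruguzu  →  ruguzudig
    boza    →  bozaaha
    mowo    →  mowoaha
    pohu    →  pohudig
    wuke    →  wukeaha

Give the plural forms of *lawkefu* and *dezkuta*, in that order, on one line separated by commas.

The pattern is height harmony: -dig when the last vowel of the stem is a high vowel (*ruguzu*, *pohu*); -aha when the last vowel of the stem is a non-high vowel (*boza*, *mowo*, *wuke*).
*lawkefu*: last vowel = /u/, a high vowel → -dig → *lawkefudig*.
Since the last vowel of *dezkuta* is /a/ (a non-high vowel), it takes -aha, giving *dezkutaaha*.

lawkefudig, dezkutaaha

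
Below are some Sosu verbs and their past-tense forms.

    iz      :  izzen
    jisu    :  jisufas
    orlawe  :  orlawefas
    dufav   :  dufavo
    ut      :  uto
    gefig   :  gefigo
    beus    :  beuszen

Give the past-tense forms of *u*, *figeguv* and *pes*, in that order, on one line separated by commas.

ufas, figeguvo, peszen

The alternation tracks the final sound of the stem — -zen when the stem ends in a sibilant (*iz*, *beus*); -o when the stem ends in a non-sibilant consonant (*dufav*, *ut*, *gefig*); -fas when the stem ends in a vowel (*jisu*, *orlawe*).
Since the final sound of *u* is /u/ (a vowel), it takes -fas, giving *ufas*.
The final sound of *figeguv* is /v/, which is a non-sibilant consonant, so the suffix is -o, giving *figeguvo*.
*pes* — final sound /s/ (a sibilant) → -zen → *peszen*.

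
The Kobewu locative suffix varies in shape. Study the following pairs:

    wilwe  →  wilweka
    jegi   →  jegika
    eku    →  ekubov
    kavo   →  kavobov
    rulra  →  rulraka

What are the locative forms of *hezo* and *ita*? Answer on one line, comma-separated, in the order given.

The suffix is conditioned by the last vowel: -bov when the last vowel of the stem is a rounded vowel (*eku*, *kavo*); -ka when the last vowel of the stem is an unrounded vowel (*wilwe*, *jegi*, *rulra*).
*hezo*: last vowel = /o/, a rounded vowel → -bov → *hezobov*.
*ita*: last vowel = /a/, an unrounded vowel → -ka → *itaka*.

hezobov, itaka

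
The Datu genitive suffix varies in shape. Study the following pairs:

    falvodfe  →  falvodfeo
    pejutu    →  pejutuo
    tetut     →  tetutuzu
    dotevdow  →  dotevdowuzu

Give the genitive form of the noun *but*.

The suffix is conditioned by the final sound: -uzu when the stem ends in a consonant (*tetut*, *dotevdow*); -o when the stem ends in a vowel (*falvodfe*, *pejutu*).
The final sound of *but* is /t/, which is a consonant, so the suffix is -uzu, giving *butuzu*.

butuzu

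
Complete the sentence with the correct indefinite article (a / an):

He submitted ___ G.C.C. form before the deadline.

The indefinite article is chosen by the initial *sound* of the following word, not its spelling.
The initialism *G.C.C.* is read letter by letter; the first letter, G, is pronounced /dʒiː/, which begins with a consonant sound.
So the article is *a*: He submitted a G.C.C. form before the deadline.

a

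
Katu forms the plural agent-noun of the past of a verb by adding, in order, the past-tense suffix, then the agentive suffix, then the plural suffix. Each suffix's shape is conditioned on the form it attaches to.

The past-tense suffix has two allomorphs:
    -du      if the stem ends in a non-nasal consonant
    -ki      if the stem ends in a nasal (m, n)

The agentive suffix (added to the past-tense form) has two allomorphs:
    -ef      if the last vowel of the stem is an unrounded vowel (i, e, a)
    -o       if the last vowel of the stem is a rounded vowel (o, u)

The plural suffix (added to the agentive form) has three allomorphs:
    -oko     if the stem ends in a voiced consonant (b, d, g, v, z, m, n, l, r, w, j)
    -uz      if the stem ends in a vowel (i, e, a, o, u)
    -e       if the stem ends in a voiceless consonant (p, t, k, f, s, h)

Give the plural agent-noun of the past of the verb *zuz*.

zuzduouz

Since the final consonant of *zuz* is /z/ (non-nasal), it takes -du, giving *zuzdu*.
The past-tense form *zuzdu* — last vowel /u/ (a rounded vowel) → -o → *zuzduo*.
The agentive form *zuzduo*: final sound = /o/, a vowel → -uz → *zuzduouz*.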